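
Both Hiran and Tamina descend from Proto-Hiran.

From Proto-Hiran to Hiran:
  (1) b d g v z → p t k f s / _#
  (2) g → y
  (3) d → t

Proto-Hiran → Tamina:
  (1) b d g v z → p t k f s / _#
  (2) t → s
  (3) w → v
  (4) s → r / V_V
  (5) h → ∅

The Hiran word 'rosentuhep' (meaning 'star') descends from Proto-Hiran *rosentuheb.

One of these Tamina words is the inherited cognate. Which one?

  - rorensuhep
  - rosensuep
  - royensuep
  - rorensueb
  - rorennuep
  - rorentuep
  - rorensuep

Tamina: *rosentuheb
  rosentuheb → rosentuhep   [final devoicing]
  rosentuhep → rosensuhep   [unconditioned shift]
  rosensuhep (rule 3 does not apply)
  rosensuhep → rorensuhep   [rhotacism]
  rorensuhep → rorensuep   [h-loss]
  giving Tamina rorensuep.
Among the options, 'rorensuep' alone shows every Tamina change applied in order.

rorensuep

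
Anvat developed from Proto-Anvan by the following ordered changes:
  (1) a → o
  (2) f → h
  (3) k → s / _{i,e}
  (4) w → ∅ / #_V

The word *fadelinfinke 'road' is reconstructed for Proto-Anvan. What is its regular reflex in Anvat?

Anvat: start from *fadelinfinke.
  rule 1 (vowel merger): fadelinfinke → fodelinfinke
  rule 2 (unconditioned shift): fodelinfinke → hodelinhinke
  rule 3 (palatalisation): hodelinhinke → hodelinhinse
  rule 4: no change — hodelinhinse
  ⇒ Anvat hodelinhinse

hodelinhinse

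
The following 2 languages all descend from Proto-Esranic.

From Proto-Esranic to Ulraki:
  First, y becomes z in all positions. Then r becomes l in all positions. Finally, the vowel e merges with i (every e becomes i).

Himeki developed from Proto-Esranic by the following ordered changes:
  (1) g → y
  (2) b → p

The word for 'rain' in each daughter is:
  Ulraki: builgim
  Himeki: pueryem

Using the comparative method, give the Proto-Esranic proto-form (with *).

*buergem

Position 4: Ulraki has l, Himeki has r. Himeki preserves r here (none of its changes turn any other segment into r), so the proto-segment is *r.
Position 3: Ulraki has i, Himeki has e. Himeki preserves e here (none of its changes turn any other segment into e), so the proto-segment is *e.
Position 6: Ulraki has i, Himeki has e. Himeki preserves e here (none of its changes turn any other segment into e), so the proto-segment is *e.
Verify the candidate proto-form against each daughter:
Ulraki: *buergem
  buergem (rule 1 does not apply)
  buergem → buelgem   [unconditioned shift]
  buelgem → builgim   [vowel merger]
  giving Ulraki builgim.
Himeki: *buergem
  buergem → bueryem   [unconditioned shift]
  bueryem → pueryem   [unconditioned shift]
  giving Himeki pueryem.
Only *buergem yields all of Ulraki builgim, Himeki pueryem.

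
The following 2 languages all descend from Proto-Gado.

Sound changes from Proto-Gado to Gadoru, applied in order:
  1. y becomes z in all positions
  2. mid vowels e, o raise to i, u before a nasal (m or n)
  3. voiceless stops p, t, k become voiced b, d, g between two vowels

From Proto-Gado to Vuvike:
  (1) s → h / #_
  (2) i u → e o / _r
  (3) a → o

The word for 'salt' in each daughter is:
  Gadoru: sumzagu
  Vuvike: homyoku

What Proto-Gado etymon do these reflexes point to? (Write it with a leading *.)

*somyaku

Position 1: Gadoru has s, Vuvike has h. Gadoru preserves s here (none of its changes turn any other segment into s), so the proto-segment is *s.
Position 2: Gadoru has u, Vuvike has o. Taking the neighbouring segments as reconstructed: Gadoru u could go back to *o or *u; Vuvike o could go back to *a or *o — the one source consistent with every daughter is *o.
Position 6: Gadoru has g, Vuvike has k. Vuvike preserves k here (none of its changes turn any other segment into k), so the proto-segment is *k.
Continuing position by position gives *somyaku; check it forward:
Gadoru: start from *somyaku.
  rule 1 (unconditioned shift): somyaku → somzaku
  rule 2 (pre-nasal raising): somzaku → sumzaku
  rule 3 (intervocalic voicing): sumzaku → sumzagu
  ⇒ Gadoru sumzagu
Vuvike: start from *somyaku.
  rule 1 (debuccalisation): somyaku → homyaku
  rule 2: no change — homyaku
  rule 3 (vowel merger): homyaku → homyoku
  ⇒ Vuvike homyoku
*somyaku is the unique common source.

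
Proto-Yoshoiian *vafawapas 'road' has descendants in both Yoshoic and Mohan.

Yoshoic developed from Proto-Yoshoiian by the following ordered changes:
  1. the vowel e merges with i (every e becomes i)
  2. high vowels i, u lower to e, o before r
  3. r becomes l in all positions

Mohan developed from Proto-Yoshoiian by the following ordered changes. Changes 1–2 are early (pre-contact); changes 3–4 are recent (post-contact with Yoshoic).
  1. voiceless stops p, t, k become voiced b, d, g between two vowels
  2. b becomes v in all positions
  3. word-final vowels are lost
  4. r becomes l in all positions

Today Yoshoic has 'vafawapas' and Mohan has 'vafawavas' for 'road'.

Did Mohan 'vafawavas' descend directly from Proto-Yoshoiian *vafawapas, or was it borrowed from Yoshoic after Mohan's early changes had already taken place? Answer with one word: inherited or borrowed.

inherited

If inherited, *vafawapas would pass through all of Mohan's changes:
Mohan: start from *vafawapas.
  rule 1 (intervocalic voicing): vafawapas → vafawabas
  rule 2 (unconditioned shift): vafawabas → vafawavas
  rule 3: no change — vafawavas
  rule 4: no change — vafawavas
  ⇒ Mohan vafawavas
If borrowed from Yoshoic 'vafawapas' after the early changes, it would undergo only the recent ones:
  rule 3 (apocope): no change (vafawapas)
  rule 4 (unconditioned shift): no change (vafawapas)
  ⇒ as a loan: vafawapas
Mohan 'vafawavas' matches the inherited outcome exactly, so it is an inherited cognate, not a loan.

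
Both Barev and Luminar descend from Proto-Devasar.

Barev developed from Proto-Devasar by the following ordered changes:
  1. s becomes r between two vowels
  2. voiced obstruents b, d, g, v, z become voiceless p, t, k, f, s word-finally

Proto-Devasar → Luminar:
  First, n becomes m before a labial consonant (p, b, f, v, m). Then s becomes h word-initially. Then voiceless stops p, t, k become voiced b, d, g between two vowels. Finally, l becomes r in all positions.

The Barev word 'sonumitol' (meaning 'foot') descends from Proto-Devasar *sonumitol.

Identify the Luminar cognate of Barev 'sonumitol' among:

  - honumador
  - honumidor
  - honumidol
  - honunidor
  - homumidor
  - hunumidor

honumidor

Luminar: *sonumitol
  sonumitol (rule 1 does not apply)
  sonumitol → honumitol   [debuccalisation]
  honumitol → honumidol   [intervocalic voicing]
  honumidol → honumidor   [unconditioned shift]
  giving Luminar honumidor.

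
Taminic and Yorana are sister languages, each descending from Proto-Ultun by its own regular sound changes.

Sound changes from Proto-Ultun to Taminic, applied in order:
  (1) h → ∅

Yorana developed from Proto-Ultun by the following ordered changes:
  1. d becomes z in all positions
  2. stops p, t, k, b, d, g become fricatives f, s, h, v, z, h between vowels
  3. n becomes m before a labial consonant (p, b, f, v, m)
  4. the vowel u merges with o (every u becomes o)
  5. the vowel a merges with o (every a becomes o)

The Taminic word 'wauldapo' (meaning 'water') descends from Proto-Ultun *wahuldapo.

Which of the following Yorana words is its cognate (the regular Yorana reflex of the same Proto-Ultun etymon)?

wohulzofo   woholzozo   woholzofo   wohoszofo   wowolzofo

woholzofo

Yorana: *wahuldapo > wahulzapo > wahulzafo > waholzafo > woholzofo  (by unconditioned shift, intervocalic lenition, vowel merger, vowel merger)
Among the options, 'woholzofo' alone shows every Yorana change applied in order.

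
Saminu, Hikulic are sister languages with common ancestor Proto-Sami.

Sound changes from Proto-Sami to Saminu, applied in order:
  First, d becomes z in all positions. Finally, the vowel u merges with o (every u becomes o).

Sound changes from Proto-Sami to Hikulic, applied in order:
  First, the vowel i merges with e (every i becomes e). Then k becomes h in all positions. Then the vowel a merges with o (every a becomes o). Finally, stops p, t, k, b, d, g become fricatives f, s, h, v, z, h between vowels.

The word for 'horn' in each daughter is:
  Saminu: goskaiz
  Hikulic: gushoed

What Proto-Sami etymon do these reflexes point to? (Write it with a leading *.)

*guskaid

Position 4: Saminu has k, Hikulic has h. Saminu preserves k here (none of its changes turn any other segment into k), so the proto-segment is *k.
Position 6: Saminu has i, Hikulic has e. Saminu preserves i here (none of its changes turn any other segment into i), so the proto-segment is *i.
Verify the candidate proto-form against each daughter:
Saminu: *guskaid
  guskaid → guskaiz   [unconditioned shift]
  guskaiz → goskaiz   [vowel merger]
  giving Saminu goskaiz.
Hikulic: start from *guskaid.
  rule 1 (vowel merger): guskaid → guskaed
  rule 2 (unconditioned shift): guskaed → gushaed
  rule 3 (vowel merger): gushaed → gushoed
  rule 4: no change — gushoed
  ⇒ Hikulic gushoed
*guskaid is the unique common source.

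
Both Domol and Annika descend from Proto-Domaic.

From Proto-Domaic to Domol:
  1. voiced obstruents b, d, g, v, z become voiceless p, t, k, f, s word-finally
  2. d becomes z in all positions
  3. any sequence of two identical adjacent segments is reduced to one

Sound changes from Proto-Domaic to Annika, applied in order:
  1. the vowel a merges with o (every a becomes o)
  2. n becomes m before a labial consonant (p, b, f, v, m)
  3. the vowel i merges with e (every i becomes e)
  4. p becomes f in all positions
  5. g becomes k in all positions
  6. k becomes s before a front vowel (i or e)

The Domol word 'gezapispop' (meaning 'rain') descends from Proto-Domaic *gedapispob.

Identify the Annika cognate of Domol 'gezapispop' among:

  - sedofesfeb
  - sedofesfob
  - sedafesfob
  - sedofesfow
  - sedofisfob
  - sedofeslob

sedofesfob

Annika: *gedapispob > gedopispob > gedopespob > gedofesfob > kedofesfob > sedofesfob  (by vowel merger, vowel merger, unconditioned shift, unconditioned shift, palatalisation)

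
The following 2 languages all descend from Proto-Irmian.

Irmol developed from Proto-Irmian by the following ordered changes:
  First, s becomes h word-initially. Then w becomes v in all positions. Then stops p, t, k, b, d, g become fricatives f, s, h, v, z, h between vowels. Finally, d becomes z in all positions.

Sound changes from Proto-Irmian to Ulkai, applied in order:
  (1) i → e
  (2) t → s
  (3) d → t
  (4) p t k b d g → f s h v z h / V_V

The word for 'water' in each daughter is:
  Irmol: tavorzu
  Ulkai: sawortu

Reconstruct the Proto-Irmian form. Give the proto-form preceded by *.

Position 1: Irmol has t, Ulkai has s. Irmol preserves t here (none of its changes turn any other segment into t), so the proto-segment is *t.
Position 6: Irmol has z, Ulkai has t. In Ulkai, t can only continue *d, so the proto-segment is *d.
Position 3: Irmol has v, Ulkai has w. Ulkai preserves w here (none of its changes turn any other segment into w), so the proto-segment is *w.
The remaining positions agree across the daughters. Check the candidate against every language:
Irmol: *tawordu > tavordu > tavorzu  (by unconditioned shift, unconditioned shift)
Ulkai: start from *tawordu.
  rule 1: no change — tawordu
  rule 2 (unconditioned shift): tawordu → sawordu
  rule 3 (unconditioned shift): sawordu → sawortu
  rule 4: no change — sawortu
  ⇒ Ulkai sawortu
No other proto-form is consistent with every reflex, so the reconstruction is *tawordu.

*tawordu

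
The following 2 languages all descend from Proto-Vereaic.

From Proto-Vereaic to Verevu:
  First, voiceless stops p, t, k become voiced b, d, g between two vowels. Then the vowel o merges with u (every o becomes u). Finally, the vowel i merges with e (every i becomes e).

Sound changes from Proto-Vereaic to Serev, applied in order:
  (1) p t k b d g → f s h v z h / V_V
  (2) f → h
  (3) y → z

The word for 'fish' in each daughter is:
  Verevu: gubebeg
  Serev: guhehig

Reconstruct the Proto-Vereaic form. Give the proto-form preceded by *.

*gupepig

Position 6: Verevu has e, Serev has i. Serev preserves i here (none of its changes turn any other segment into i), so the proto-segment is *i.
Position 3: Verevu has b, Serev has h. Taking the neighbouring segments as reconstructed: Verevu b could go back to *p or *b; Serev h could go back to *p or *k or *g or *f or *h — the one source consistent with every daughter is *p.
Continuing position by position gives *gupepig; check it forward:
Verevu: *gupepig
  gupepig → gubebig   [intervocalic voicing]
  gubebig (rule 2 does not apply)
  gubebig → gubebeg   [vowel merger]
  giving Verevu gubebeg.
Serev: *gupepig > gufefig > guhehig  (by intervocalic lenition, unconditioned shift)
Only *gupepig yields all of Verevu gubebeg, Serev guhehig.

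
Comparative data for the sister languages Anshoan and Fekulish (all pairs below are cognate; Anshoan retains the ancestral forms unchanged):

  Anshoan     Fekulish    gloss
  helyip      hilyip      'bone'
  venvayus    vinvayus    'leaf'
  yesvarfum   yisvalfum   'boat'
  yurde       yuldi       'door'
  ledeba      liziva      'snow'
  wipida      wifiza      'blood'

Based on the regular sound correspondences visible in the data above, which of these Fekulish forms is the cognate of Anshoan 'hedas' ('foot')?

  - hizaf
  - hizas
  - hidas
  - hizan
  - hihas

hizas

helyip ~ hilyip, yesvarfum ~ yisvalfum — Anshoan e corresponds to Fekulish i after a consonant, before a consonant other than r, m, n, p, b, f, v.
wipida ~ wifiza — Anshoan d corresponds to Fekulish z between vowels (before a back vowel).
Applying these to Anshoan 'hedas':
  hedas → hidas   (e→i after a consonant, before a consonant other than r, m, n, p, b, f, v)
  hidas → hizas   (d→z between vowels (before a back vowel))
So the Fekulish cognate is 'hizas'.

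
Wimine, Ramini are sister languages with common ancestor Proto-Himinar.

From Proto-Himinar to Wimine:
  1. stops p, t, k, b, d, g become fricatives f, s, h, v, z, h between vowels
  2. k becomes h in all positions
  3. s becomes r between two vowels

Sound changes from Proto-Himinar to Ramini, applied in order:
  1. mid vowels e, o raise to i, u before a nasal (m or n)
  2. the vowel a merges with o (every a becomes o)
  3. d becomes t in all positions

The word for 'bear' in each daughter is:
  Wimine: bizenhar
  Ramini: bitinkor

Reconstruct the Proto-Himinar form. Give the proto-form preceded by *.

Position 7: Wimine has a, Ramini has o. Wimine preserves a here (none of its changes turn any other segment into a), so the proto-segment is *a.
Position 4: Wimine has e, Ramini has i. Wimine preserves e here (none of its changes turn any other segment into e), so the proto-segment is *e.
Position 3: Wimine has z, Ramini has t. Taking the neighbouring segments as reconstructed: Wimine z could go back to *d or *z; Ramini t could go back to *t or *d — the one source consistent with every daughter is *d.
Continuing position by position gives *bidenkar; check it forward:
Wimine: *bidenkar
  bidenkar → bizenkar   [intervocalic lenition]
  bizenkar → bizenhar   [unconditioned shift]
  bizenhar (rule 3 does not apply)
  giving Wimine bizenhar.
Ramini: *bidenkar > bidinkar > bidinkor > bitinkor  (by pre-nasal raising, vowel merger, unconditioned shift)
No other proto-form is consistent with every reflex, so the reconstruction is *bidenkar.

*bidenkar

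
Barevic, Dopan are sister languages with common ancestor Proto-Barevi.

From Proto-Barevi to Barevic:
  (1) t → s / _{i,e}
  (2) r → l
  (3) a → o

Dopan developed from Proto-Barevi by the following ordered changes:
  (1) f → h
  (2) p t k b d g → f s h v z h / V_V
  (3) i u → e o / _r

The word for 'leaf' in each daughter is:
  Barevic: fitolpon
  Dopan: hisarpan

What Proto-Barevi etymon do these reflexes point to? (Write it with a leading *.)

*fitarpan

Position 7: Barevic has o, Dopan has a. Dopan preserves a here (none of its changes turn any other segment into a), so the proto-segment is *a.
Position 3: Barevic has t, Dopan has s. Barevic preserves t here (none of its changes turn any other segment into t), so the proto-segment is *t.
Verify the candidate proto-form against each daughter:
Barevic: *fitarpan > fitalpan > fitolpon  (by unconditioned shift, vowel merger)
Dopan: *fitarpan > hitarpan > hisarpan  (by unconditioned shift, intervocalic lenition)
*fitarpan is the unique common source.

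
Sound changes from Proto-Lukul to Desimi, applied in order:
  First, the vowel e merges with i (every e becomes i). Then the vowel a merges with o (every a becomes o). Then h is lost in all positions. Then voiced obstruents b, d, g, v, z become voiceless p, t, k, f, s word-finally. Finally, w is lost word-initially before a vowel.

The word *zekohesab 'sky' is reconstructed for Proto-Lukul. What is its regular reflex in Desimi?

Desimi: *zekohesab > zikohisab > zikohisob > zikoisob > zikoisop  (by vowel merger, vowel merger, h-loss, final devoicing)

zikoisop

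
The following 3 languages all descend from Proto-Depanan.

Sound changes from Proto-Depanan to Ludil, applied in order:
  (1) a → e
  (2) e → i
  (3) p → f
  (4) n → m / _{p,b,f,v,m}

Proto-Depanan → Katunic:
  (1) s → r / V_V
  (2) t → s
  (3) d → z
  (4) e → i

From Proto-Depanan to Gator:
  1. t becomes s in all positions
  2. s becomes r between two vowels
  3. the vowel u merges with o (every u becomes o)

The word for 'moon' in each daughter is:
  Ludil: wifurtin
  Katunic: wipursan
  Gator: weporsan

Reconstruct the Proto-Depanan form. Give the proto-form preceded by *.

*wepurtan

Position 6: Ludil has t, Katunic has s, Gator has s. Ludil preserves t here (none of its changes turn any other segment into t), so the proto-segment is *t.
Position 3: Ludil has f, Katunic has p, Gator has p. Katunic preserves p here (none of its changes turn any other segment into p), so the proto-segment is *p.
Position 7: Ludil has i, Katunic has a, Gator has a. Katunic preserves a here (none of its changes turn any other segment into a), so the proto-segment is *a.
Continuing position by position gives *wepurtan; check it forward:
Ludil: *wepurtan > wepurten > wipurtin > wifurtin  (by vowel merger, vowel merger, unconditioned shift)
Katunic: *wepurtan
  wepurtan (rule 1 does not apply)
  wepurtan → wepursan   [unconditioned shift]
  wepursan (rule 3 does not apply)
  wepursan → wipursan   [vowel merger]
  giving Katunic wipursan.
Gator: start from *wepurtan.
  rule 1 (unconditioned shift): wepurtan → wepursan
  rule 2: no change — wepursan
  rule 3 (vowel merger): wepursan → weporsan
  ⇒ Gator weporsan
*wepurtan is the unique common source.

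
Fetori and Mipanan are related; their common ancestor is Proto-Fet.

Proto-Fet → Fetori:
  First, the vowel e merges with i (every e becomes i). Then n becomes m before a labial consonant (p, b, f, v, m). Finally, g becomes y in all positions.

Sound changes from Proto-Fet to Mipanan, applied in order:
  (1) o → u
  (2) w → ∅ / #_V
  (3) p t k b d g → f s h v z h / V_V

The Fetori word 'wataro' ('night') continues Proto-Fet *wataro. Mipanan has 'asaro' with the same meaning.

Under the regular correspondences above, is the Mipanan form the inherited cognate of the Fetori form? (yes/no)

Derive the expected Mipanan reflex of *wataro:
Mipanan: start from *wataro.
  rule 1 (vowel merger): wataro → wataru
  rule 2 (glide loss): wataru → ataru
  rule 3 (intervocalic lenition): ataru → asaru
  ⇒ Mipanan asaru
The regular Mipanan reflex would be 'asaru', but the attested form is 'asaro'. The correspondence is irregular, so they are not cognates (the Mipanan form has a different source).

no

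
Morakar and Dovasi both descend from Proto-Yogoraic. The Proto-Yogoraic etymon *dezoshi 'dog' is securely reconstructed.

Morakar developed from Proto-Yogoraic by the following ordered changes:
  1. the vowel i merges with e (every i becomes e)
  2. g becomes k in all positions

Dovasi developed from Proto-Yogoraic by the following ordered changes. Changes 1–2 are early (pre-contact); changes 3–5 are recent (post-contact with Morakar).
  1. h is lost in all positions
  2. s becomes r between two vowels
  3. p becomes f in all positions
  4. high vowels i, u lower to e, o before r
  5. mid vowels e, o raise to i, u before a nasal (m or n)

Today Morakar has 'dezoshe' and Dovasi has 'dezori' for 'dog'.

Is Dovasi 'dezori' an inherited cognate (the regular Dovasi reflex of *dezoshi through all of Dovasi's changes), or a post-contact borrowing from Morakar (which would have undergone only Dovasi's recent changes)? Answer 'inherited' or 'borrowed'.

If inherited, *dezoshi would pass through all of Dovasi's changes:
Dovasi: *dezoshi > dezosi > dezori  (by h-loss, rhotacism)
If borrowed from Morakar 'dezoshe' after the early changes, it would undergo only the recent ones:
  rule 3 (unconditioned shift): no change (dezoshe)
  rule 4 (pre-rhotic lowering): no change (dezoshe)
  rule 5 (pre-nasal raising): no change (dezoshe)
  ⇒ as a loan: dezoshe
Dovasi 'dezori' matches the inherited outcome exactly, so it is an inherited cognate, not a loan.

inherited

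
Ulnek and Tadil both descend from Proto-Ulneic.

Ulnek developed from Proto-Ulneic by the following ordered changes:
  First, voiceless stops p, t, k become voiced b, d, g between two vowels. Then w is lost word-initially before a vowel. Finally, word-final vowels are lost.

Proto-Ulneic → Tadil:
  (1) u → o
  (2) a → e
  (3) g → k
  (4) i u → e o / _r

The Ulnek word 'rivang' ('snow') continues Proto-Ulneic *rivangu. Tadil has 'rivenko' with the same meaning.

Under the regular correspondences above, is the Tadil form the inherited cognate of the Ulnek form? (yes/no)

Derive the expected Tadil reflex of *rivangu:
Tadil: *rivangu > rivango > rivengo > rivenko  (by vowel merger, vowel merger, unconditioned shift)
Tadil 'rivenko' matches the regular reflex exactly, so the pair is cognate.

yes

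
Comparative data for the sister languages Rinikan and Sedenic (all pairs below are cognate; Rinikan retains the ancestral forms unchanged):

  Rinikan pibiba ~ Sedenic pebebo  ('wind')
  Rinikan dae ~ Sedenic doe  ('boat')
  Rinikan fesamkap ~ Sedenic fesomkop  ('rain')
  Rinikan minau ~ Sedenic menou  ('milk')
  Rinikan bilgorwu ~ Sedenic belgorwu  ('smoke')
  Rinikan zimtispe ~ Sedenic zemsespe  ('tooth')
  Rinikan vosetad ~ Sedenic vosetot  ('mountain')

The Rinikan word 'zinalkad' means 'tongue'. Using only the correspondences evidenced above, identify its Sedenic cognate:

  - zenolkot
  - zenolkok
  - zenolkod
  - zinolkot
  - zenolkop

zenolkot

minau ~ menou — Rinikan i corresponds to Sedenic e after a consonant, before a nasal.
vosetad ~ vosetot — Rinikan a corresponds to Sedenic o after a consonant, before a consonant other than r, m, n, p, b, f, v.
vosetad ~ vosetot — Rinikan d corresponds to Sedenic t word-finally.
Applying these to Rinikan 'zinalkad':
  zinalkad → zenalkad   (i→e after a consonant, before a nasal)
  zenalkad → zenolkad   (a→o after a consonant, before a consonant other than r, m, n, p, b, f, v)
  zenolkad → zenolkod   (a→o after a consonant, before a consonant other than r, m, n, p, b, f, v)
  zenolkod → zenolkot   (d→t word-finally)
So the Sedenic cognate is 'zenolkot'.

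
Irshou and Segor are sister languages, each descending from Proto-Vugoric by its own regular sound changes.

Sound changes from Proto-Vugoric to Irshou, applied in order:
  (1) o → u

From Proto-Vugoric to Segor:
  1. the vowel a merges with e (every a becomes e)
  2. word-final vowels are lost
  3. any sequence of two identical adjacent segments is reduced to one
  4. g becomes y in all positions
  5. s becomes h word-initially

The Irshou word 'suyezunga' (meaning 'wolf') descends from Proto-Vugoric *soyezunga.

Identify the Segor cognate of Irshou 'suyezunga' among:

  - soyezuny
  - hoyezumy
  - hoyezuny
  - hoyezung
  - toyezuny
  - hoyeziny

Segor: start from *soyezunga.
  rule 1 (vowel merger): soyezunga → soyezunge
  rule 2 (apocope): soyezunge → soyezung
  rule 3: no change — soyezung
  rule 4 (unconditioned shift): soyezung → soyezuny
  rule 5 (debuccalisation): soyezuny → hoyezuny
  ⇒ Segor hoyezuny
Only 'hoyezuny' matches the regular Segor development of *soyezunga.

hoyezuny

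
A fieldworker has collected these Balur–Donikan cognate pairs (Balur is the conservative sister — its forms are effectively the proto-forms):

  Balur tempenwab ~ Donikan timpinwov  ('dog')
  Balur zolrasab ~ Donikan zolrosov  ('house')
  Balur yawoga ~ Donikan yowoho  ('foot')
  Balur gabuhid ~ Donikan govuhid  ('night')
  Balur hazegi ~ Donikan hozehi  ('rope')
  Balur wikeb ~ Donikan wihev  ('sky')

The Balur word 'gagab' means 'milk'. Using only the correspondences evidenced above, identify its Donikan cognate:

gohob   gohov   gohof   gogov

zolrasab ~ zolrosov, yawoga ~ yowoho — Balur a corresponds to Donikan o after a consonant, before a consonant other than r, m, n, p, b, f, v.
yawoga ~ yowoho — Balur g corresponds to Donikan h between vowels (before a back vowel).
tempenwab ~ timpinwov, zolrasab ~ zolrosov — Balur a corresponds to Donikan o after a consonant, before a labial obstruent.
tempenwab ~ timpinwov, zolrasab ~ zolrosov — Balur b corresponds to Donikan v word-finally.
Applying these to Balur 'gagab':
  gagab → gogab   (a→o after a consonant, before a consonant other than r, m, n, p, b, f, v)
  gogab → gohab   (g→h between vowels (before a back vowel))
  gohab → gohob   (a→o after a consonant, before a labial obstruent)
  gohob → gohov   (b→v word-finally)
So the Donikan cognate is 'gohov'.

gohov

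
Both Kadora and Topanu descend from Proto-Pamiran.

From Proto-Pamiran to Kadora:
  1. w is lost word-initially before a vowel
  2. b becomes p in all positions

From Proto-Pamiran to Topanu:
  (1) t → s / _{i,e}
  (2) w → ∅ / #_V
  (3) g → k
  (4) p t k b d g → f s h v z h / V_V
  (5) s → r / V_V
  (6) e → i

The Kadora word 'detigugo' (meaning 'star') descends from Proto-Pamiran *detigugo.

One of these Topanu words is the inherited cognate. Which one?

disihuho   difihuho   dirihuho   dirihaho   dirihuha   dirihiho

dirihuho

Topanu: *detigugo > desigugo > desikuko > desihuho > derihuho > dirihuho  (by palatalisation, unconditioned shift, intervocalic lenition, rhotacism, vowel merger)
Only 'dirihuho' matches the regular Topanu development of *detigugo.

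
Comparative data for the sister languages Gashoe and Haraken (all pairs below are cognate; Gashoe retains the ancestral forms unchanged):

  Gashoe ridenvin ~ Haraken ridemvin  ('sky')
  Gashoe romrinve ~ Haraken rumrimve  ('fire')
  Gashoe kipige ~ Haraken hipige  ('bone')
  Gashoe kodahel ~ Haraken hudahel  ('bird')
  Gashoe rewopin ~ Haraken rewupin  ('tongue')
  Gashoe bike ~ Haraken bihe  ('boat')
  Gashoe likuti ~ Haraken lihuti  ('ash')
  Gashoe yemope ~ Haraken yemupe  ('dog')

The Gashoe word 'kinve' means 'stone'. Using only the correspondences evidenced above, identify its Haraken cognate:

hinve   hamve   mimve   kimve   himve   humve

kipige ~ hipige — Gashoe k corresponds to Haraken h word-initially before a front vowel.
ridenvin ~ ridemvin, romrinve ~ rumrimve — Gashoe n corresponds to Haraken m after a vowel, before a labial obstruent.
Applying these to Gashoe 'kinve':
  kinve → hinve   (k→h word-initially before a front vowel)
  hinve → himve   (n→m after a vowel, before a labial obstruent)
So the Haraken cognate is 'himve'.

himve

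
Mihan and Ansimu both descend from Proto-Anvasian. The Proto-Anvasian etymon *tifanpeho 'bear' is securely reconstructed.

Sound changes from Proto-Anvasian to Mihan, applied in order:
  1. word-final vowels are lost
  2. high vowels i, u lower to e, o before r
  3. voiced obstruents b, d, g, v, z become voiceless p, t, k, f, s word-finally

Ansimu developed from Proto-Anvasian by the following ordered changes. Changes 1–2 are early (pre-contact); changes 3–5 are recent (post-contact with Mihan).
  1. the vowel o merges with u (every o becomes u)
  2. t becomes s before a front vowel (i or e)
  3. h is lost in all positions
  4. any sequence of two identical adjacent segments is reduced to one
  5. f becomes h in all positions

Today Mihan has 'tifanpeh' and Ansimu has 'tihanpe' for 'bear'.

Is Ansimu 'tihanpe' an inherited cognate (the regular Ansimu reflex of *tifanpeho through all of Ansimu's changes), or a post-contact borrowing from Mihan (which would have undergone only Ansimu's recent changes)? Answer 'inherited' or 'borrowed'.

borrowed

If inherited, *tifanpeho would pass through all of Ansimu's changes:
Ansimu: *tifanpeho > tifanpehu > sifanpehu > sifanpeu > sihanpeu  (by vowel merger, palatalisation, h-loss, unconditioned shift)
If borrowed from Mihan 'tifanpeh' after the early changes, it would undergo only the recent ones:
  rule 3 (h-loss): tifanpeh → tifanpe
  rule 4 (degemination): no change (tifanpe)
  rule 5 (unconditioned shift): tifanpe → tihanpe
  ⇒ as a loan: tihanpe
Ansimu 'tihanpe' matches the loan outcome 'tihanpe', not the inherited 'sihanpeu' — it skipped the early Ansimu changes, so it was borrowed from Mihan.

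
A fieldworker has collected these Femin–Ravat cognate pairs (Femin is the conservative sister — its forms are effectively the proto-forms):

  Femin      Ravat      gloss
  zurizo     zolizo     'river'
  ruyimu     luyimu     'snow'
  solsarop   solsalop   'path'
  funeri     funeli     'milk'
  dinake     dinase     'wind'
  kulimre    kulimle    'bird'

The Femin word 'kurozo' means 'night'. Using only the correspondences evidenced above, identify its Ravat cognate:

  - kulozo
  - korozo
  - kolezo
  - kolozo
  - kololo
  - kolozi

kolozo

zurizo ~ zolizo — Femin u corresponds to Ravat o after a consonant, before r.
solsarop ~ solsalop — Femin r corresponds to Ravat l between vowels (before a back vowel).
Applying these to Femin 'kurozo':
  kurozo → korozo   (u→o after a consonant, before r)
  korozo → kolozo   (r→l between vowels (before a back vowel))
So the Ravat cognate is 'kolozo'.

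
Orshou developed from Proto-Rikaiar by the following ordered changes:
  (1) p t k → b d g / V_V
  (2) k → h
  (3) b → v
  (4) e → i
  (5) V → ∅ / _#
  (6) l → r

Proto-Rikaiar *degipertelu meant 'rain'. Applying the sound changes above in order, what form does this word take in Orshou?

digivirtir

Orshou: *degipertelu > degibertelu > degivertelu > digivirtilu > digivirtil > digivirtir  (by intervocalic voicing, unconditioned shift, vowel merger, apocope, unconditioned shift)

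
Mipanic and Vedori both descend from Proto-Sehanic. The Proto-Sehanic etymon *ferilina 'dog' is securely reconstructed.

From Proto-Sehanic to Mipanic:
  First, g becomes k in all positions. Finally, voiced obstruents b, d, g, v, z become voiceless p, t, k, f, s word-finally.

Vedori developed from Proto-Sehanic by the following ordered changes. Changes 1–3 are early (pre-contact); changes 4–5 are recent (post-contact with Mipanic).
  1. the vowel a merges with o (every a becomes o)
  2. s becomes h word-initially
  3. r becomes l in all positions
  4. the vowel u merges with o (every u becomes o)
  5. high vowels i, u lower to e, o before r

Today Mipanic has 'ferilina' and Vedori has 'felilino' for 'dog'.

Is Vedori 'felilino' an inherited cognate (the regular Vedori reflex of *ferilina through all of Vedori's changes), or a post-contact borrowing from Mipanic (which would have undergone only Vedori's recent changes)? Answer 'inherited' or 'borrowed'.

inherited

If inherited, *ferilina would pass through all of Vedori's changes:
Vedori: start from *ferilina.
  rule 1 (vowel merger): ferilina → ferilino
  rule 2: no change — ferilino
  rule 3 (unconditioned shift): ferilino → felilino
  rule 4: no change — felilino
  rule 5: no change — felilino
  ⇒ Vedori felilino
If borrowed from Mipanic 'ferilina' after the early changes, it would undergo only the recent ones:
  rule 4 (vowel merger): no change (ferilina)
  rule 5 (pre-rhotic lowering): no change (ferilina)
  ⇒ as a loan: ferilina
Vedori 'felilino' matches the inherited outcome exactly, so it is an inherited cognate, not a loan.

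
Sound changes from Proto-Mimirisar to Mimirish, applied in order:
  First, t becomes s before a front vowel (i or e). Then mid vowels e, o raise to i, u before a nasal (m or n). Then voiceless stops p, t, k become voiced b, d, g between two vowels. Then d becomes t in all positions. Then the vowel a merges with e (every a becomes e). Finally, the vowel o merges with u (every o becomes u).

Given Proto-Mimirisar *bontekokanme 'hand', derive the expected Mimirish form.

bunsegugenme

Mimirish: *bontekokanme > bonsekokanme > bunsekokanme > bunsegoganme > bunsegogenme > bunsegugenme  (by palatalisation, pre-nasal raising, intervocalic voicing, vowel merger, vowel merger)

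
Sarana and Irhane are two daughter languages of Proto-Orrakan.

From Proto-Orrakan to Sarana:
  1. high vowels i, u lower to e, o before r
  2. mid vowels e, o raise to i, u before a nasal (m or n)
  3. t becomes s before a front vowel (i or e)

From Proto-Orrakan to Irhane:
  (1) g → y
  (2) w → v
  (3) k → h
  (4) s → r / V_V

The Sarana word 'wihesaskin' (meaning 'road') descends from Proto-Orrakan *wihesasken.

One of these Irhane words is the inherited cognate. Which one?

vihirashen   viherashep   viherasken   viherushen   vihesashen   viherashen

viherashen

Irhane: start from *wihesasken.
  rule 1: no change — wihesasken
  rule 2 (unconditioned shift): wihesasken → vihesasken
  rule 3 (unconditioned shift): vihesasken → vihesashen
  rule 4 (rhotacism): vihesashen → viherashen
  ⇒ Irhane viherashen
Only 'viherashen' matches the regular Irhane development of *wihesasken.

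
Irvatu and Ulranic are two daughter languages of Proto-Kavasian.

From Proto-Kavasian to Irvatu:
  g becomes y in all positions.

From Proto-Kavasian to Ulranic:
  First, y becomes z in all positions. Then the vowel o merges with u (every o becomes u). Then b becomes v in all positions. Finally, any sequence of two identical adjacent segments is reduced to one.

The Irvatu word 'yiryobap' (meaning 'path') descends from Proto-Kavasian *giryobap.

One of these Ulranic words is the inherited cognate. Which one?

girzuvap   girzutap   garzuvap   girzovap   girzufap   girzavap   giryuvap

Ulranic: *giryobap > girzobap > girzubap > girzuvap  (by unconditioned shift, vowel merger, unconditioned shift)
Only 'girzuvap' matches the regular Ulranic development of *giryobap.

girzuvap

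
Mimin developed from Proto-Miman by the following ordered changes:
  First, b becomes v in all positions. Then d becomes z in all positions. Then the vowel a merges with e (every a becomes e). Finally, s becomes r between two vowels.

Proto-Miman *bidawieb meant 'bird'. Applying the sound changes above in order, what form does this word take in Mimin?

Mimin: *bidawieb > vidawiev > vizawiev > vizewiev  (by unconditioned shift, unconditioned shift, vowel merger)

vizewiev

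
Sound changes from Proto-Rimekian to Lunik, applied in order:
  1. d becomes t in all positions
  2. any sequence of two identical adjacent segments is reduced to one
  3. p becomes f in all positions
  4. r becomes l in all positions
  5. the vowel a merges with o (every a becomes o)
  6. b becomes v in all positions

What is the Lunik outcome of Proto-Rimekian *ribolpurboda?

Lunik: start from *ribolpurboda.
  rule 1 (unconditioned shift): ribolpurboda → ribolpurbota
  rule 2: no change — ribolpurbota
  rule 3 (unconditioned shift): ribolpurbota → ribolfurbota
  rule 4 (unconditioned shift): ribolfurbota → libolfulbota
  rule 5 (vowel merger): libolfulbota → libolfulboto
  rule 6 (unconditioned shift): libolfulboto → livolfulvoto
  ⇒ Lunik livolfulvoto

livolfulvoto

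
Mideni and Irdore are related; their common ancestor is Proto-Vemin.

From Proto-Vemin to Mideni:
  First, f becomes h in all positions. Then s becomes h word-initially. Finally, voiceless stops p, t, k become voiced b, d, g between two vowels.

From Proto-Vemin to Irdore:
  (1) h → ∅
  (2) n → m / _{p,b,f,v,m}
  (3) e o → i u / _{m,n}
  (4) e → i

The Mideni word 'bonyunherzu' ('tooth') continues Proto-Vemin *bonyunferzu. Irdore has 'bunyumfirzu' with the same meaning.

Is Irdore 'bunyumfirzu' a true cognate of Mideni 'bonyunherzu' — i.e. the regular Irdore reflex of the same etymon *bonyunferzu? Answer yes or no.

Derive the expected Irdore reflex of *bonyunferzu:
Irdore: *bonyunferzu > bonyumferzu > bunyumferzu > bunyumfirzu  (by nasal place assimilation, pre-nasal raising, vowel merger)
Irdore 'bunyumfirzu' matches the regular reflex exactly, so the pair is cognate.

yes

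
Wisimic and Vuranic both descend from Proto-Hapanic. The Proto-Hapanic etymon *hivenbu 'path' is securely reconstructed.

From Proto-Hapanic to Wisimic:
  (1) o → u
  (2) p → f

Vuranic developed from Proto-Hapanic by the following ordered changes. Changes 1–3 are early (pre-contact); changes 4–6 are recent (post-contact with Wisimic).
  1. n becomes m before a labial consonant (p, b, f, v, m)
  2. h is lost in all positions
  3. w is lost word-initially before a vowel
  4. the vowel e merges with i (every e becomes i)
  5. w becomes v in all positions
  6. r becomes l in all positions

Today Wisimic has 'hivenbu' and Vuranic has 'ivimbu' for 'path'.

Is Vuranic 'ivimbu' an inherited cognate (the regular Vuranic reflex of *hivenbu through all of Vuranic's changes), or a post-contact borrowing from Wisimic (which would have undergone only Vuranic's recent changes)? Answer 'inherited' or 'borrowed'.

If inherited, *hivenbu would pass through all of Vuranic's changes:
Vuranic: *hivenbu
  hivenbu → hivembu   [nasal place assimilation]
  hivembu → ivembu   [h-loss]
  ivembu (rule 3 does not apply)
  ivembu → ivimbu   [vowel merger]
  ivimbu (rule 5 does not apply)
  ivimbu (rule 6 does not apply)
  giving Vuranic ivimbu.
If borrowed from Wisimic 'hivenbu' after the early changes, it would undergo only the recent ones:
  rule 4 (vowel merger): hivenbu → hivinbu
  rule 5 (unconditioned shift): no change (hivinbu)
  rule 6 (unconditioned shift): no change (hivinbu)
  ⇒ as a loan: hivinbu
Vuranic 'ivimbu' matches the inherited outcome exactly, so it is an inherited cognate, not a loan.

inherited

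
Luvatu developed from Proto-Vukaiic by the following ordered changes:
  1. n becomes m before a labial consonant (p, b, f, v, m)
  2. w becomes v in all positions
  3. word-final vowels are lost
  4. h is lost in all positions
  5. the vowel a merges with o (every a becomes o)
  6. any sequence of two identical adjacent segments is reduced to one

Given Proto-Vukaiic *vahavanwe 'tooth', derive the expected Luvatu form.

Luvatu: start from *vahavanwe.
  rule 1: no change — vahavanwe
  rule 2 (unconditioned shift): vahavanwe → vahavanve
  rule 3 (apocope): vahavanve → vahavanv
  rule 4 (h-loss): vahavanv → vaavanv
  rule 5 (vowel merger): vaavanv → voovonv
  rule 6 (degemination): voovonv → vovonv
  ⇒ Luvatu vovonv

vovonv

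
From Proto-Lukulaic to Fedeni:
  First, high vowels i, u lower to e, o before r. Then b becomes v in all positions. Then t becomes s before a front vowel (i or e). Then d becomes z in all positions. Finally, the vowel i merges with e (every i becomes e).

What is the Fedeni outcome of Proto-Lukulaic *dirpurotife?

zerporosefe

Fedeni: *dirpurotife
  dirpurotife → derporotife   [pre-rhotic lowering]
  derporotife (rule 2 does not apply)
  derporotife → derporosife   [palatalisation]
  derporosife → zerporosife   [unconditioned shift]
  zerporosife → zerporosefe   [vowel merger]
  giving Fedeni zerporosefe.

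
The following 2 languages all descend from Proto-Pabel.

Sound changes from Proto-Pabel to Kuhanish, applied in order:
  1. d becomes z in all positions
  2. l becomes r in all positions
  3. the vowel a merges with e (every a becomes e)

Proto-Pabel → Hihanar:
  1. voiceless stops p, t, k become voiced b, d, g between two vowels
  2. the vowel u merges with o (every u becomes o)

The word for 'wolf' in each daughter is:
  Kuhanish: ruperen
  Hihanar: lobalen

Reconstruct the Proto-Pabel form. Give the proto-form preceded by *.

Position 2: Kuhanish has u, Hihanar has o. Kuhanish preserves u here (none of its changes turn any other segment into u), so the proto-segment is *u.
Position 1: Kuhanish has r, Hihanar has l. Hihanar preserves l here (none of its changes turn any other segment into l), so the proto-segment is *l.
Continuing position by position gives *lupalen; check it forward:
Kuhanish: *lupalen
  lupalen (rule 1 does not apply)
  lupalen → ruparen   [unconditioned shift]
  ruparen → ruperen   [vowel merger]
  giving Kuhanish ruperen.
Hihanar: start from *lupalen.
  rule 1 (intervocalic voicing): lupalen → lubalen
  rule 2 (vowel merger): lubalen → lobalen
  ⇒ Hihanar lobalen
*lupalen is the unique common source.

*lupalen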